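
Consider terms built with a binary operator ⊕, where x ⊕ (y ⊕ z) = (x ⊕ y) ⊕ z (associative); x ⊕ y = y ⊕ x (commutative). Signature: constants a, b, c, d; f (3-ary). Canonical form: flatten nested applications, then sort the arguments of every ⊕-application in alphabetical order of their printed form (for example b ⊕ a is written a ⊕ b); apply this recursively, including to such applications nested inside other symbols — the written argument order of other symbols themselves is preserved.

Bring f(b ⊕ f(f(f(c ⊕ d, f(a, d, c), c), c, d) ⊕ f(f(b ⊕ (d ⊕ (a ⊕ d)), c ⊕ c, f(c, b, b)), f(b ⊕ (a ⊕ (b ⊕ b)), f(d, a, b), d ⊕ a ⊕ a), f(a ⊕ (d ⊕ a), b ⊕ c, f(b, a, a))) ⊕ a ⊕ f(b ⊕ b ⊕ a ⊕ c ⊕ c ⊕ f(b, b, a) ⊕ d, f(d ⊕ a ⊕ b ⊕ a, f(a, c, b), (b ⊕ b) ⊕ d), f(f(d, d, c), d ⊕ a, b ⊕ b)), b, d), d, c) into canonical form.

Answer: f(b ⊕ f(a ⊕ f(a ⊕ b ⊕ b ⊕ c ⊕ c ⊕ d ⊕ f(b, b, a), f(a ⊕ a ⊕ b ⊕ d, f(a, c, b), b ⊕ b ⊕ d), f(f(d, d, c), a ⊕ d, b ⊕ b)) ⊕ f(f(a ⊕ b ⊕ d ⊕ d, c ⊕ c, f(c, b, b)), f(a ⊕ b ⊕ b ⊕ b, f(d, a, b), a ⊕ a ⊕ d), f(a ⊕ a ⊕ d, b ⊕ c, f(b, a, a))) ⊕ f(f(c ⊕ d, f(a, d, c), c), c, d), b, d), d, c)

Derivation:
Work inside:  b ⊕ f(f(f(c ⊕ d, f(a, d, c), c), c, d) ⊕ f(f(b ⊕ (d ⊕ (a ⊕ d)), c ⊕ c, f(c, b, b)), f(b ⊕ (a ⊕ (b ⊕ b)), f(d, a, b), d ⊕ a ⊕ a), f(a ⊕ (d ⊕ a), b ⊕ c, f(b, a, a))) ⊕ a ⊕ f(b ⊕ b ⊕ a ⊕ c ⊕ c ⊕ f(b, b, a) ⊕ d, f(d ⊕ a ⊕ b ⊕ a, f(a, c, b), (b ⊕ b) ⊕ d), f(f(d, d, c), d ⊕ a, b ⊕ b)), b, d)
Canonicalize subterm:  f(f(f(c ⊕ d, f(a, d, c), c), c, d) ⊕ f(f(b ⊕ (d ⊕ (a ⊕ d)), c ⊕ c, f(c, b, b)), f(b ⊕ (a ⊕ (b ⊕ b)), f(d, a, b), d ⊕ a ⊕ a), f(a ⊕ (d ⊕ a), b ⊕ c, f(b, a, a))) ⊕ a ⊕ f(b ⊕ b ⊕ a ⊕ c ⊕ c ⊕ f(b, b, a) ⊕ d, f(d ⊕ a ⊕ b ⊕ a, f(a, c, b), (b ⊕ b) ⊕ d), f(f(d, d, c), d ⊕ a, b ⊕ b)), b, d)  →  f(a ⊕ f(a ⊕ b ⊕ b ⊕ c ⊕ c ⊕ d ⊕ f(b, b, a), f(a ⊕ a ⊕ b ⊕ d, f(a, c, b), b ⊕ b ⊕ d), f(f(d, d, c), a ⊕ d, b ⊕ b)) ⊕ f(f(a ⊕ b ⊕ d ⊕ d, c ⊕ c, f(c, b, b)), f(a ⊕ b ⊕ b ⊕ b, f(d, a, b), a ⊕ a ⊕ d), f(a ⊕ a ⊕ d, b ⊕ c, f(b, a, a))) ⊕ f(f(c ⊕ d, f(a, d, c), c), c, d), b, d)
Order the arguments:  b ⊕ f(a ⊕ f(a ⊕ b ⊕ b ⊕ c ⊕ c ⊕ d ⊕ f(b, b, a), f(a ⊕ a ⊕ b ⊕ d, f(a, c, b), b ⊕ b ⊕ d), f(f(d, d, c), a ⊕ d, b ⊕ b)) ⊕ f(f(a ⊕ b ⊕ d ⊕ d, c ⊕ c, f(c, b, b)), f(a ⊕ b ⊕ b ⊕ b, f(d, a, b), a ⊕ a ⊕ d), f(a ⊕ a ⊕ d, b ⊕ c, f(b, a, a))) ⊕ f(f(c ⊕ d, f(a, d, c), c), c, d), b, d)
Reassemble:  f(b ⊕ f(a ⊕ f(a ⊕ b ⊕ b ⊕ c ⊕ c ⊕ d ⊕ f(b, b, a), f(a ⊕ a ⊕ b ⊕ d, f(a, c, b), b ⊕ b ⊕ d), f(f(d, d, c), a ⊕ d, b ⊕ b)) ⊕ f(f(a ⊕ b ⊕ d ⊕ d, c ⊕ c, f(c, b, b)), f(a ⊕ b ⊕ b ⊕ b, f(d, a, b), a ⊕ a ⊕ d), f(a ⊕ a ⊕ d, b ⊕ c, f(b, a, a))) ⊕ f(f(c ⊕ d, f(a, d, c), c), c, d), b, d), d, c)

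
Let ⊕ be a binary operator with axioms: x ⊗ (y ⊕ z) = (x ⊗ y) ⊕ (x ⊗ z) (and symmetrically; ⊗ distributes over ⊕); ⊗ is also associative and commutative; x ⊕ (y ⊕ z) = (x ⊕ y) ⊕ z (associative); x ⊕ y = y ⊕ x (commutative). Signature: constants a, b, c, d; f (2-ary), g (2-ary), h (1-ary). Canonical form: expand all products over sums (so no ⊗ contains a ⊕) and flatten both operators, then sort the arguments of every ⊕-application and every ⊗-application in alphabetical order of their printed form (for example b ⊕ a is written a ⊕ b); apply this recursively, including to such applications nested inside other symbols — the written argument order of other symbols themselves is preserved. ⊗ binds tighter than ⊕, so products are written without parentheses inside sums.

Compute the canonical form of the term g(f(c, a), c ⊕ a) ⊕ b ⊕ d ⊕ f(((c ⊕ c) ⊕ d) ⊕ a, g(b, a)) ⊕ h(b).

Answer: b ⊕ d ⊕ f(a ⊕ c ⊕ c ⊕ d, g(b, a)) ⊕ g(f(c, a), a ⊕ c) ⊕ h(b)

Derivation:
Un-nest:  g(f(c, a), a ⊕ c) ⊕ b ⊕ d ⊕ f(a ⊕ c ⊕ c ⊕ d, g(b, a)) ⊕ h(b)
Sort:  b ⊕ d ⊕ f(a ⊕ c ⊕ c ⊕ d, g(b, a)) ⊕ g(f(c, a), a ⊕ c) ⊕ h(b)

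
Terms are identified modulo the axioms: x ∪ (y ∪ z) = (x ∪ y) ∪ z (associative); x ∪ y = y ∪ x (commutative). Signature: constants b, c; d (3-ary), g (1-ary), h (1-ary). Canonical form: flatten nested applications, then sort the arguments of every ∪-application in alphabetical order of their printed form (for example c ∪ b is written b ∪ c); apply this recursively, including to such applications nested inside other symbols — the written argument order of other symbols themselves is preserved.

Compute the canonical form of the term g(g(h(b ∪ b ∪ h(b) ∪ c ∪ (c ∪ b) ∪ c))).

Answer: g(g(h(b ∪ b ∪ b ∪ c ∪ c ∪ c ∪ h(b))))

Derivation:
Focus inside:  b ∪ b ∪ h(b) ∪ c ∪ (c ∪ b) ∪ c
Un-nest:  b ∪ b ∪ h(b) ∪ c ∪ c ∪ b ∪ c
Order the arguments:  b ∪ b ∪ b ∪ c ∪ c ∪ c ∪ h(b)
Rebuild:  g(g(h(b ∪ b ∪ b ∪ c ∪ c ∪ c ∪ h(b))))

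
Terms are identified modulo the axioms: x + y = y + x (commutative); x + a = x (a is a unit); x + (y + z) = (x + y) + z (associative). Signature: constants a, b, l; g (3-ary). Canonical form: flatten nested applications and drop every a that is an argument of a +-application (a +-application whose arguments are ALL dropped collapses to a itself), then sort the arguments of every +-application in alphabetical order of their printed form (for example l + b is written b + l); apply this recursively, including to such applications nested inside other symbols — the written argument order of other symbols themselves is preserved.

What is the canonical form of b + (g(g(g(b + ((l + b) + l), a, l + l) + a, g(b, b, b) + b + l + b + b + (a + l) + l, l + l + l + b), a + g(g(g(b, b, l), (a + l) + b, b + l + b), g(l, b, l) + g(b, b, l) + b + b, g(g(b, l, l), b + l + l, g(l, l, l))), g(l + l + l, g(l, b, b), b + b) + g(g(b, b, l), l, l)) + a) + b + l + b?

Answer: b + b + b + g(g(g(b + b + l + l, a, l + l), b + b + b + g(b, b, b) + l + l + l, b + l + l + l), g(g(g(b, b, l), b + l, b + b + l), b + b + g(b, b, l) + g(l, b, l), g(g(b, l, l), b + l + l, g(l, l, l))), g(g(b, b, l), l, l) + g(l + l + l, g(l, b, b), b + b)) + l

Derivation:
Flatten:  b + g(g(g(b + ((l + b) + l), a, l + l) + a, g(b, b, b) + b + l + b + b + (a + l) + l, l + l + l + b), a + g(g(g(b, b, l), (a + l) + b, b + l + b), g(l, b, l) + g(b, b, l) + b + b, g(g(b, l, l), b + l + l, g(l, l, l))), g(l + l + l, g(l, b, b), b + b) + g(g(b, b, l), l, l)) + a + b + l + b
Simplify inside:  g(g(g(b + ((l + b) + l), a, l + l) + a, g(b, b, b) + b + l + b + b + (a + l) + l, l + l + l + b), a + g(g(g(b, b, l), (a + l) + b, b + l + b), g(l, b, l) + g(b, b, l) + b + b, g(g(b, l, l), b + l + l, g(l, l, l))), g(l + l + l, g(l, b, b), b + b) + g(g(b, b, l), l, l))  →  g(g(g(b + b + l + l, a, l + l), b + b + b + g(b, b, b) + l + l + l, b + l + l + l), g(g(g(b, b, l), b + l, b + b + l), b + b + g(b, b, l) + g(l, b, l), g(g(b, l, l), b + l + l, g(l, l, l))), g(g(b, b, l), l, l) + g(l + l + l, g(l, b, b), b + b))
Unit:  drop a
Sort:  b + b + b + g(g(g(b + b + l + l, a, l + l), b + b + b + g(b, b, b) + l + l + l, b + l + l + l), g(g(g(b, b, l), b + l, b + b + l), b + b + g(b, b, l) + g(l, b, l), g(g(b, l, l), b + l + l, g(l, l, l))), g(g(b, b, l), l, l) + g(l + l + l, g(l, b, b), b + b)) + l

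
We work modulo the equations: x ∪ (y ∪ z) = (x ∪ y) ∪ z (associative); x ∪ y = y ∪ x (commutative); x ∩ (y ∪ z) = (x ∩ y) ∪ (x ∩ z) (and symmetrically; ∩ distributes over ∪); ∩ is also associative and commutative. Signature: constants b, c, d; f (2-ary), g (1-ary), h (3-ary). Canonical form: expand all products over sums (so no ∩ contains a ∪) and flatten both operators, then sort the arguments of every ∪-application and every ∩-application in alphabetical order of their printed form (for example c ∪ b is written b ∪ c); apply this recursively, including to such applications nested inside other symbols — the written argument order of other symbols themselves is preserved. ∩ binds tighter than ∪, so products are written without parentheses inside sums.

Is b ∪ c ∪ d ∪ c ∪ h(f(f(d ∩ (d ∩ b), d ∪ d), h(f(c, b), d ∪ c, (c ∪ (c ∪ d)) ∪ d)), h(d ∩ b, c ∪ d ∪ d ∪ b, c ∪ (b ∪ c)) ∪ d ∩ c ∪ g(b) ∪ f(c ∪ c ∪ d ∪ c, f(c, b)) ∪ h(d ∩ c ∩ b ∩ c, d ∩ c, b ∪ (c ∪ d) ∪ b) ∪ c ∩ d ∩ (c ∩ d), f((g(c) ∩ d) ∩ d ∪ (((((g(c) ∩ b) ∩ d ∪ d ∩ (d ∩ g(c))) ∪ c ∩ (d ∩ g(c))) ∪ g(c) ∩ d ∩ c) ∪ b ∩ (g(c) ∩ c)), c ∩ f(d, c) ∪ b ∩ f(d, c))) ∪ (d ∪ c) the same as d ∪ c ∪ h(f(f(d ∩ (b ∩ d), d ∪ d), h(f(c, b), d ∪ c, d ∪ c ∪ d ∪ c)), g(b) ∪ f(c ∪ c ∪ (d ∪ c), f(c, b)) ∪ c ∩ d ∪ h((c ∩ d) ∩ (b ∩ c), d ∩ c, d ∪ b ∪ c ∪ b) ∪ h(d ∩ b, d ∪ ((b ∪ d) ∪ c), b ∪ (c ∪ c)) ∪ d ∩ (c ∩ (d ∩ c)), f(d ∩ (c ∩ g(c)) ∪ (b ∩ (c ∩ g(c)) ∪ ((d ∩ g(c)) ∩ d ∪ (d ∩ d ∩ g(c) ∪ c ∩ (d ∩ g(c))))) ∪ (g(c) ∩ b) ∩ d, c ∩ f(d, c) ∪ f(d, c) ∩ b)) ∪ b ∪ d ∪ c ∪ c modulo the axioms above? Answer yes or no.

Left:  b ∪ c ∪ d ∪ c ∪ h(f(f(d ∩ (d ∩ b), d ∪ d), h(f(c, b), d ∪ c, (c ∪ (c ∪ d)) ∪ d)), h(d ∩ b, c ∪ d ∪ d ∪ b, c ∪ (b ∪ c)) ∪ d ∩ c ∪ g(b) ∪ f(c ∪ c ∪ d ∪ c, f(c, b)) ∪ h(d ∩ c ∩ b ∩ c, d ∩ c, b ∪ (c ∪ d) ∪ b) ∪ c ∩ d ∩ (c ∩ d), f((g(c) ∩ d) ∩ d ∪ (((((g(c) ∩ b) ∩ d ∪ d ∩ (d ∩ g(c))) ∪ c ∩ (d ∩ g(c))) ∪ g(c) ∩ d ∩ c) ∪ b ∩ (g(c) ∩ c)), c ∩ f(d, c) ∪ b ∩ f(d, c))) ∪ (d ∪ c)
  Merge nested applications:  b ∪ c ∪ d ∪ c ∪ h(f(f(b ∩ d ∩ d, d ∪ d), h(f(c, b), c ∪ d, c ∪ c ∪ d ∪ d)), c ∩ c ∩ d ∩ d ∪ c ∩ d ∪ f(c ∪ c ∪ c ∪ d, f(c, b)) ∪ g(b) ∪ h(b ∩ c ∩ c ∩ d, c ∩ d, b ∪ b ∪ c ∪ d) ∪ h(b ∩ d, b ∪ c ∪ d ∪ d, b ∪ c ∪ c), f(b ∩ c ∩ g(c) ∪ b ∩ d ∩ g(c) ∪ c ∩ d ∩ g(c) ∪ c ∩ d ∩ g(c) ∪ d ∩ d ∩ g(c) ∪ d ∩ d ∩ g(c), b ∩ f(d, c) ∪ c ∩ f(d, c))) ∪ d ∪ c
  Sort:  b ∪ c ∪ c ∪ c ∪ d ∪ d ∪ h(f(f(b ∩ d ∩ d, d ∪ d), h(f(c, b), c ∪ d, c ∪ c ∪ d ∪ d)), c ∩ c ∩ d ∩ d ∪ c ∩ d ∪ f(c ∪ c ∪ c ∪ d, f(c, b)) ∪ g(b) ∪ h(b ∩ c ∩ c ∩ d, c ∩ d, b ∪ b ∪ c ∪ d) ∪ h(b ∩ d, b ∪ c ∪ d ∪ d, b ∪ c ∪ c), f(b ∩ c ∩ g(c) ∪ b ∩ d ∩ g(c) ∪ c ∩ d ∩ g(c) ∪ c ∩ d ∩ g(c) ∪ d ∩ d ∩ g(c) ∪ d ∩ d ∩ g(c), b ∩ f(d, c) ∪ c ∩ f(d, c)))
Right:  d ∪ c ∪ h(f(f(d ∩ (b ∩ d), d ∪ d), h(f(c, b), d ∪ c, d ∪ c ∪ d ∪ c)), g(b) ∪ f(c ∪ c ∪ (d ∪ c), f(c, b)) ∪ c ∩ d ∪ h((c ∩ d) ∩ (b ∩ c), d ∩ c, d ∪ b ∪ c ∪ b) ∪ h(d ∩ b, d ∪ ((b ∪ d) ∪ c), b ∪ (c ∪ c)) ∪ d ∩ (c ∩ (d ∩ c)), f(d ∩ (c ∩ g(c)) ∪ (b ∩ (c ∩ g(c)) ∪ ((d ∩ g(c)) ∩ d ∪ (d ∩ d ∩ g(c) ∪ c ∩ (d ∩ g(c))))) ∪ (g(c) ∩ b) ∩ d, c ∩ f(d, c) ∪ f(d, c) ∩ b)) ∪ b ∪ d ∪ c ∪ c
  Un-nest:  d ∪ c ∪ h(f(f(b ∩ d ∩ d, d ∪ d), h(f(c, b), c ∪ d, c ∪ c ∪ d ∪ d)), c ∩ c ∩ d ∩ d ∪ c ∩ d ∪ f(c ∪ c ∪ c ∪ d, f(c, b)) ∪ g(b) ∪ h(b ∩ c ∩ c ∩ d, c ∩ d, b ∪ b ∪ c ∪ d) ∪ h(b ∩ d, b ∪ c ∪ d ∪ d, b ∪ c ∪ c), f(b ∩ c ∩ g(c) ∪ b ∩ d ∩ g(c) ∪ c ∩ d ∩ g(c) ∪ c ∩ d ∩ g(c) ∪ d ∩ d ∩ g(c) ∪ d ∩ d ∩ g(c), b ∩ f(d, c) ∪ c ∩ f(d, c))) ∪ b ∪ d ∪ c ∪ c
  Order the arguments:  b ∪ c ∪ c ∪ c ∪ d ∪ d ∪ h(f(f(b ∩ d ∩ d, d ∪ d), h(f(c, b), c ∪ d, c ∪ c ∪ d ∪ d)), c ∩ c ∩ d ∩ d ∪ c ∩ d ∪ f(c ∪ c ∪ c ∪ d, f(c, b)) ∪ g(b) ∪ h(b ∩ c ∩ c ∩ d, c ∩ d, b ∪ b ∪ c ∪ d) ∪ h(b ∩ d, b ∪ c ∪ d ∪ d, b ∪ c ∪ c), f(b ∩ c ∩ g(c) ∪ b ∩ d ∩ g(c) ∪ c ∩ d ∩ g(c) ∪ c ∩ d ∩ g(c) ∪ d ∩ d ∩ g(c) ∪ d ∩ d ∩ g(c), b ∩ f(d, c) ∪ c ∩ f(d, c)))

Answer: yes — both canonical forms are b ∪ c ∪ c ∪ c ∪ d ∪ d ∪ h(f(f(b ∩ d ∩ d, d ∪ d), h(f(c, b), c ∪ d, c ∪ c ∪ d ∪ d)), c ∩ c ∩ d ∩ d ∪ c ∩ d ∪ f(c ∪ c ∪ c ∪ d, f(c, b)) ∪ g(b) ∪ h(b ∩ c ∩ c ∩ d, c ∩ d, b ∪ b ∪ c ∪ d) ∪ h(b ∩ d, b ∪ c ∪ d ∪ d, b ∪ c ∪ c), f(b ∩ c ∩ g(c) ∪ b ∩ d ∩ g(c) ∪ c ∩ d ∩ g(c) ∪ c ∩ d ∩ g(c) ∪ d ∩ d ∩ g(c) ∪ d ∩ d ∩ g(c), b ∩ f(d, c) ∪ c ∩ f(d, c)))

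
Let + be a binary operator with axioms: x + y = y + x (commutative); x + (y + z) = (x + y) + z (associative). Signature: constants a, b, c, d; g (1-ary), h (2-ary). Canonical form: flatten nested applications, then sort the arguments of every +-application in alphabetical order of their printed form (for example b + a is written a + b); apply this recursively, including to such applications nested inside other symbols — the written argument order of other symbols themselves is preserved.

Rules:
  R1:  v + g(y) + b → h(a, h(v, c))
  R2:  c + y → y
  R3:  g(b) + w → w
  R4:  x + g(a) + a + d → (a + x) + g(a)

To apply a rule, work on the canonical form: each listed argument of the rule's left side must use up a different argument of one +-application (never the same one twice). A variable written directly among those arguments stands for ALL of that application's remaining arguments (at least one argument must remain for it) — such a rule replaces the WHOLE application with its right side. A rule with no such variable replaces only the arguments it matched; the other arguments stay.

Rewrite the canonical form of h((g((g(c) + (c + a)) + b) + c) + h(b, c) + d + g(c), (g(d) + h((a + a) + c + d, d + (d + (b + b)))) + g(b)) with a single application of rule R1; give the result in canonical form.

Canonical form:  h(c + d + g(a + b + c + g(c)) + g(c) + h(b, c), g(b) + g(d) + h(a + a + c + d, b + b + d + d))
Match R1:  consume b, g(c);  v := a + c, y := c
The variable takes the whole remainder — replace the entire application.
Giving:  h(c + d + g(c) + g(h(a, h(a + c, c))) + h(b, c), g(b) + g(d) + h(a + a + c + d, b + b + d + d))

Answer: h(c + d + g(c) + g(h(a, h(a + c, c))) + h(b, c), g(b) + g(d) + h(a + a + c + d, b + b + d + d))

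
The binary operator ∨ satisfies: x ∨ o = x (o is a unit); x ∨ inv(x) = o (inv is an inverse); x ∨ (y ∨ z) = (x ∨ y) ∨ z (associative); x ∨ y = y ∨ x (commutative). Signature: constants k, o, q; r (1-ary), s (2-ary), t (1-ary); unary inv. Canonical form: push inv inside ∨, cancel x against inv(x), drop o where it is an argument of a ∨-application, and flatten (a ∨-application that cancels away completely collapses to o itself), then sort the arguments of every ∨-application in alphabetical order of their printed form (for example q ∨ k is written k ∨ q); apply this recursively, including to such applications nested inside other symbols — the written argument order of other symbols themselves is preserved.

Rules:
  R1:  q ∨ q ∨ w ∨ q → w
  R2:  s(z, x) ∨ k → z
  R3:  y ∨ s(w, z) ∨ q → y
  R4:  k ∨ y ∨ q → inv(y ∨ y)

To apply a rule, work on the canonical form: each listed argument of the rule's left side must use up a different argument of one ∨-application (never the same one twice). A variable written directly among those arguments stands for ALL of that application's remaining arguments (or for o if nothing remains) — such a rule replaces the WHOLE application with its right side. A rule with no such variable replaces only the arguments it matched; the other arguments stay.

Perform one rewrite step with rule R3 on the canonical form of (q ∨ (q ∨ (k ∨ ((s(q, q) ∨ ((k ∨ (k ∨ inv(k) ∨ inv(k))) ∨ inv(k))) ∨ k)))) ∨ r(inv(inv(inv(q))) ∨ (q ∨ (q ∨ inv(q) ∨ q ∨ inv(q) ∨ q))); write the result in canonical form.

Canonical form:  k ∨ q ∨ q ∨ r(q) ∨ s(q, q)
R3 matches:  uses q, s(q, q);  w := q, y := k ∨ q ∨ r(q), z := q
Every leftover argument binds to the variable; the entire application is replaced.
Giving:  k ∨ q ∨ r(q)

Answer: k ∨ q ∨ r(q)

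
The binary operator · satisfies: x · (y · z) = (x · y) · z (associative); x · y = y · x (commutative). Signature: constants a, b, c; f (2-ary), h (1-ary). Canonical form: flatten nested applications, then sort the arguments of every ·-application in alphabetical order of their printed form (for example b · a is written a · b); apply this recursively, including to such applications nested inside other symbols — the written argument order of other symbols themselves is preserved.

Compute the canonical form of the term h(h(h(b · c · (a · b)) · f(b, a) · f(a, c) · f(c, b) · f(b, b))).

Work inside:  h(b · c · (a · b)) · f(b, a) · f(a, c) · f(c, b) · f(b, b)
Inside:  h(b · c · (a · b))  →  h(a · b · b · c)
Sort arguments:  f(a, c) · f(b, a) · f(b, b) · f(c, b) · h(a · b · b · c)
Rebuild:  h(h(f(a, c) · f(b, a) · f(b, b) · f(c, b) · h(a · b · b · c)))

Answer: h(h(f(a, c) · f(b, a) · f(b, b) · f(c, b) · h(a · b · b · c)))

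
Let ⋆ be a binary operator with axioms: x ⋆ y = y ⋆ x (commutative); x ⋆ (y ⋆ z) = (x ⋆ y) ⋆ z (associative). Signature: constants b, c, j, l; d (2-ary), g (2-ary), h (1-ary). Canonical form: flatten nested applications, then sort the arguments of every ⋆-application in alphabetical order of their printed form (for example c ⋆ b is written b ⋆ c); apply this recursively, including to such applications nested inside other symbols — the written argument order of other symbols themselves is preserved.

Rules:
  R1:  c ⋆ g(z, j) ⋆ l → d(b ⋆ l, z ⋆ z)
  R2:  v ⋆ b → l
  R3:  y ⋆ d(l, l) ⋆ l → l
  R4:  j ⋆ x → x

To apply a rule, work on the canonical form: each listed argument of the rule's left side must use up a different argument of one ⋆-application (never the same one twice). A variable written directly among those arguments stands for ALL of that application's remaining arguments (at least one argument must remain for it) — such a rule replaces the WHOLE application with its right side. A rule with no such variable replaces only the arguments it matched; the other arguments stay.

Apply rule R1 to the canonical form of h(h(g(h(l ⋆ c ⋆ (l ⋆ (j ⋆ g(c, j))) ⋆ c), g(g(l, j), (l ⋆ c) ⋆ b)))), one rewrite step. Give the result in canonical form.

Answer: h(h(g(h(c ⋆ d(b ⋆ l, c ⋆ c) ⋆ j ⋆ l), g(g(l, j), b ⋆ c ⋆ l))))

Derivation:
Canonical form:  h(h(g(h(c ⋆ c ⋆ g(c, j) ⋆ j ⋆ l ⋆ l), g(g(l, j), b ⋆ c ⋆ l))))
R1 matches:  uses c, g(c, j), l;  z := c
Result:  h(h(g(h(c ⋆ d(b ⋆ l, c ⋆ c) ⋆ j ⋆ l), g(g(l, j), b ⋆ c ⋆ l))))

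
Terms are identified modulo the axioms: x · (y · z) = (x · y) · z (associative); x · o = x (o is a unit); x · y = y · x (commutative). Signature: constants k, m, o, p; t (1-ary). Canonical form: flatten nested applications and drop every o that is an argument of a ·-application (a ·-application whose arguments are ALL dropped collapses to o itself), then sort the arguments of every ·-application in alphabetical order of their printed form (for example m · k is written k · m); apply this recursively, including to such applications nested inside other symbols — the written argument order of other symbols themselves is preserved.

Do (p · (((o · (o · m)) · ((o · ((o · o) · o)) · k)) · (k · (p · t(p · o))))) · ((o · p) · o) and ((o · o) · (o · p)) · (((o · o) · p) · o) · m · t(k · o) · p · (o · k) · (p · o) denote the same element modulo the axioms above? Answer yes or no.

Left:  (p · (((o · (o · m)) · ((o · ((o · o) · o)) · k)) · (k · (p · t(p · o))))) · ((o · p) · o)
  Flatten:  p · o · o · m · o · o · o · o · k · k · p · t(p · o) · o · p · o
  Canonicalize subterm:  t(p · o)  →  t(p)
  Units out:  drop o (×8)
  Order the arguments:  k · k · m · p · p · p · t(p)
Right:  ((o · o) · (o · p)) · (((o · o) · p) · o) · m · t(k · o) · p · (o · k) · (p · o)
  Un-nest:  o · o · o · p · o · o · p · o · m · t(k · o) · p · o · k · p · o
  Inside:  t(k · o)  →  t(k)
  Unit:  drop o (×8)
  Sort:  k · m · p · p · p · p · t(k)

Answer: no — k · k · m · p · p · p · t(p) vs k · m · p · p · p · p · t(k)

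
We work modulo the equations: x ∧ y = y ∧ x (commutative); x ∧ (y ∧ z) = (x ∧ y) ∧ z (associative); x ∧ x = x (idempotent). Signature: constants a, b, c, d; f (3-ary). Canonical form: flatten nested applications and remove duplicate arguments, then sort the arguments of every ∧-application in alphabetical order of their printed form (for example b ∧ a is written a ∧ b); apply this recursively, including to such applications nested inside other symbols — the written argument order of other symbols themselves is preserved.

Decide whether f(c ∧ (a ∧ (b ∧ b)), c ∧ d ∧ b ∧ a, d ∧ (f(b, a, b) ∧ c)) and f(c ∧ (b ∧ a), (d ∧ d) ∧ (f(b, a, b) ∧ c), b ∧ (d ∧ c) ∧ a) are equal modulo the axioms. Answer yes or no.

Left:  f(c ∧ (a ∧ (b ∧ b)), c ∧ d ∧ b ∧ a, d ∧ (f(b, a, b) ∧ c))
  Work inside:  d ∧ (f(b, a, b) ∧ c)
  Merge nested applications:  d ∧ f(b, a, b) ∧ c
  Sort:  c ∧ d ∧ f(b, a, b)
  Reassemble:  f(a ∧ b ∧ c, a ∧ b ∧ c ∧ d, c ∧ d ∧ f(b, a, b))
Right:  f(c ∧ (b ∧ a), (d ∧ d) ∧ (f(b, a, b) ∧ c), b ∧ (d ∧ c) ∧ a)
  Work inside:  (d ∧ d) ∧ (f(b, a, b) ∧ c)
  Flatten:  d ∧ d ∧ f(b, a, b) ∧ c
  Drop duplicates:  drop duplicate d
  Sort arguments:  c ∧ d ∧ f(b, a, b)
  Reassemble:  f(a ∧ b ∧ c, c ∧ d ∧ f(b, a, b), a ∧ b ∧ c ∧ d)

Answer: no — f(a ∧ b ∧ c, a ∧ b ∧ c ∧ d, c ∧ d ∧ f(b, a, b)) vs f(a ∧ b ∧ c, c ∧ d ∧ f(b, a, b), a ∧ b ∧ c ∧ d)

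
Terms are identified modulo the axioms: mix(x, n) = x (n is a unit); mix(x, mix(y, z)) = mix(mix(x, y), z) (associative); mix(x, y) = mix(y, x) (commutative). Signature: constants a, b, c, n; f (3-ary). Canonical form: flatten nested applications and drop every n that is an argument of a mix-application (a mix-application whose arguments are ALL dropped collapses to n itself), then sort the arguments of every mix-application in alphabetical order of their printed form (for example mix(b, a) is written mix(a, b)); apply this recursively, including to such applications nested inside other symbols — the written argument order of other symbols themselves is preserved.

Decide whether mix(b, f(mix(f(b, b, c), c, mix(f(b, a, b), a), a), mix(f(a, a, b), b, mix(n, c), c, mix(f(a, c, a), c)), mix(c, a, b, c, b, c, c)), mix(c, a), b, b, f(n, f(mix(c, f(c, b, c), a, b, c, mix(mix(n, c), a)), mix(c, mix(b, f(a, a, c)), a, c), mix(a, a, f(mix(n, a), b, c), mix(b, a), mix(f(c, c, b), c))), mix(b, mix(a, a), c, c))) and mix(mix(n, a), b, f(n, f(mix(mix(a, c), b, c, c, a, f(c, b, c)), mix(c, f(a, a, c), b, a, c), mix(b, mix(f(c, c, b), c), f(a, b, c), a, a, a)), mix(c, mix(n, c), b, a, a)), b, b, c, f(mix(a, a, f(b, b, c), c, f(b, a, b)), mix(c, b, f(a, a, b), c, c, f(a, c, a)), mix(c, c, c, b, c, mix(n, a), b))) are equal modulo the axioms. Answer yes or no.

Answer: yes — both canonical forms are mix(a, b, b, b, c, f(mix(a, a, c, f(b, a, b), f(b, b, c)), mix(b, c, c, c, f(a, a, b), f(a, c, a)), mix(a, b, b, c, c, c, c)), f(n, f(mix(a, a, b, c, c, c, f(c, b, c)), mix(a, b, c, c, f(a, a, c)), mix(a, a, a, b, c, f(a, b, c), f(c, c, b))), mix(a, a, b, c, c)))

Derivation:
Left:  mix(b, f(mix(f(b, b, c), c, mix(f(b, a, b), a), a), mix(f(a, a, b), b, mix(n, c), c, mix(f(a, c, a), c)), mix(c, a, b, c, b, c, c)), mix(c, a), b, b, f(n, f(mix(c, f(c, b, c), a, b, c, mix(mix(n, c), a)), mix(c, mix(b, f(a, a, c)), a, c), mix(a, a, f(mix(n, a), b, c), mix(b, a), mix(f(c, c, b), c))), mix(b, mix(a, a), c, c)))
  Un-nest:  mix(b, f(mix(f(b, b, c), c, mix(f(b, a, b), a), a), mix(f(a, a, b), b, mix(n, c), c, mix(f(a, c, a), c)), mix(c, a, b, c, b, c, c)), c, a, b, b, f(n, f(mix(c, f(c, b, c), a, b, c, mix(mix(n, c), a)), mix(c, mix(b, f(a, a, c)), a, c), mix(a, a, f(mix(n, a), b, c), mix(b, a), mix(f(c, c, b), c))), mix(b, mix(a, a), c, c)))
  Canonicalize subterm:  f(mix(f(b, b, c), c, mix(f(b, a, b), a), a), mix(f(a, a, b), b, mix(n, c), c, mix(f(a, c, a), c)), mix(c, a, b, c, b, c, c))  →  f(mix(a, a, c, f(b, a, b), f(b, b, c)), mix(b, c, c, c, f(a, a, b), f(a, c, a)), mix(a, b, b, c, c, c, c))
  Inside:  f(n, f(mix(c, f(c, b, c), a, b, c, mix(mix(n, c), a)), mix(c, mix(b, f(a, a, c)), a, c), mix(a, a, f(mix(n, a), b, c), mix(b, a), mix(f(c, c, b), c))), mix(b, mix(a, a), c, c))  →  f(n, f(mix(a, a, b, c, c, c, f(c, b, c)), mix(a, b, c, c, f(a, a, c)), mix(a, a, a, b, c, f(a, b, c), f(c, c, b))), mix(a, a, b, c, c))
  Order the arguments:  mix(a, b, b, b, c, f(mix(a, a, c, f(b, a, b), f(b, b, c)), mix(b, c, c, c, f(a, a, b), f(a, c, a)), mix(a, b, b, c, c, c, c)), f(n, f(mix(a, a, b, c, c, c, f(c, b, c)), mix(a, b, c, c, f(a, a, c)), mix(a, a, a, b, c, f(a, b, c), f(c, c, b))), mix(a, a, b, c, c)))
Right:  mix(mix(n, a), b, f(n, f(mix(mix(a, c), b, c, c, a, f(c, b, c)), mix(c, f(a, a, c), b, a, c), mix(b, mix(f(c, c, b), c), f(a, b, c), a, a, a)), mix(c, mix(n, c), b, a, a)), b, b, c, f(mix(a, a, f(b, b, c), c, f(b, a, b)), mix(c, b, f(a, a, b), c, c, f(a, c, a)), mix(c, c, c, b, c, mix(n, a), b)))
  Flatten:  mix(n, a, b, f(n, f(mix(mix(a, c), b, c, c, a, f(c, b, c)), mix(c, f(a, a, c), b, a, c), mix(b, mix(f(c, c, b), c), f(a, b, c), a, a, a)), mix(c, mix(n, c), b, a, a)), b, b, c, f(mix(a, a, f(b, b, c), c, f(b, a, b)), mix(c, b, f(a, a, b), c, c, f(a, c, a)), mix(c, c, c, b, c, mix(n, a), b)))
  Inside:  f(n, f(mix(mix(a, c), b, c, c, a, f(c, b, c)), mix(c, f(a, a, c), b, a, c), mix(b, mix(f(c, c, b), c), f(a, b, c), a, a, a)), mix(c, mix(n, c), b, a, a))  →  f(n, f(mix(a, a, b, c, c, c, f(c, b, c)), mix(a, b, c, c, f(a, a, c)), mix(a, a, a, b, c, f(a, b, c), f(c, c, b))), mix(a, a, b, c, c))
  Simplify inside:  f(mix(a, a, f(b, b, c), c, f(b, a, b)), mix(c, b, f(a, a, b), c, c, f(a, c, a)), mix(c, c, c, b, c, mix(n, a), b))  →  f(mix(a, a, c, f(b, a, b), f(b, b, c)), mix(b, c, c, c, f(a, a, b), f(a, c, a)), mix(a, b, b, c, c, c, c))
  Drop the unit:  drop n
  Sort arguments:  mix(a, b, b, b, c, f(mix(a, a, c, f(b, a, b), f(b, b, c)), mix(b, c, c, c, f(a, a, b), f(a, c, a)), mix(a, b, b, c, c, c, c)), f(n, f(mix(a, a, b, c, c, c, f(c, b, c)), mix(a, b, c, c, f(a, a, c)), mix(a, a, a, b, c, f(a, b, c), f(c, c, b))), mix(a, a, b, c, c)))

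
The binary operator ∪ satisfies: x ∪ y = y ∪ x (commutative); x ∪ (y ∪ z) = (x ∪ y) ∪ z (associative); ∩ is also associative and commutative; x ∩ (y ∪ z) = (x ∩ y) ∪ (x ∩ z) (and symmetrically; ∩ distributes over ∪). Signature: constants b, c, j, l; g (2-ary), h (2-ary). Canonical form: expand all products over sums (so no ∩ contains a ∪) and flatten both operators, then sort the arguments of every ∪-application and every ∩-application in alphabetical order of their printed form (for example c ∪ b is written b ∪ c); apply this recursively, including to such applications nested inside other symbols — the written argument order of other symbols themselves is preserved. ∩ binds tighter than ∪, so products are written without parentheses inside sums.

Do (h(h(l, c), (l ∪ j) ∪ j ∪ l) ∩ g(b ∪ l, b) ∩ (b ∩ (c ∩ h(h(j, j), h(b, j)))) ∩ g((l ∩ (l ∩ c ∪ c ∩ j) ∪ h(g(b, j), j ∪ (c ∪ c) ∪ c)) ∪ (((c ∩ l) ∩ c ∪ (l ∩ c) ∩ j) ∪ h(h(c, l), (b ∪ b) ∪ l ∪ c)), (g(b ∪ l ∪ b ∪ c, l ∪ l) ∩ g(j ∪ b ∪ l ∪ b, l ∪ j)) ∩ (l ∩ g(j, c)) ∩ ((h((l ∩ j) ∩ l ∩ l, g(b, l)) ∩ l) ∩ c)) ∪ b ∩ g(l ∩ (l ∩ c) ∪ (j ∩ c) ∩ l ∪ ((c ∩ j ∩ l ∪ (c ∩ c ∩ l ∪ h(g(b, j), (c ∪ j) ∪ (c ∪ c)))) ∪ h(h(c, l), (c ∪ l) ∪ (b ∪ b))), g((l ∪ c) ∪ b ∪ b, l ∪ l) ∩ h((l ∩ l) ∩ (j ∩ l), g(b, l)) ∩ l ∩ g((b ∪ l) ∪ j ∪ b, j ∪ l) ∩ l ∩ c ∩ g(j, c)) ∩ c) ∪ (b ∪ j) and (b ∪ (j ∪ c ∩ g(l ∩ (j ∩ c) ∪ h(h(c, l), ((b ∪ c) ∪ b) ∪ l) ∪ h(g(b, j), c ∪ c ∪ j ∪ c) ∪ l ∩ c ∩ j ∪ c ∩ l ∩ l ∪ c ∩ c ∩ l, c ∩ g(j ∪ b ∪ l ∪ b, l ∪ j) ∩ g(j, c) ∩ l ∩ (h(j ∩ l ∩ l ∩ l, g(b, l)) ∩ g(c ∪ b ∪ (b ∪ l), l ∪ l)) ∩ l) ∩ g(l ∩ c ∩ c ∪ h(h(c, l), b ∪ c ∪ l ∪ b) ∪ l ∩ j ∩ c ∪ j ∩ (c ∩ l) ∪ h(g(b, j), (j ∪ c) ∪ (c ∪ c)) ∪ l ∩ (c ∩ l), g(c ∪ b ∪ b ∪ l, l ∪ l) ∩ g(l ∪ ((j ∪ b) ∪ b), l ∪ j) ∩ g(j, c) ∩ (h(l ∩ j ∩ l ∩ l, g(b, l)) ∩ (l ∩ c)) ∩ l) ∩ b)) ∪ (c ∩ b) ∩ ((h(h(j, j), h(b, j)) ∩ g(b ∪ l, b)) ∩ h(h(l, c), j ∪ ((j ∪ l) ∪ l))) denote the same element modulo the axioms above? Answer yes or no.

Left:  (h(h(l, c), (l ∪ j) ∪ j ∪ l) ∩ g(b ∪ l, b) ∩ (b ∩ (c ∩ h(h(j, j), h(b, j)))) ∩ g((l ∩ (l ∩ c ∪ c ∩ j) ∪ h(g(b, j), j ∪ (c ∪ c) ∪ c)) ∪ (((c ∩ l) ∩ c ∪ (l ∩ c) ∩ j) ∪ h(h(c, l), (b ∪ b) ∪ l ∪ c)), (g(b ∪ l ∪ b ∪ c, l ∪ l) ∩ g(j ∪ b ∪ l ∪ b, l ∪ j)) ∩ (l ∩ g(j, c)) ∩ ((h((l ∩ j) ∩ l ∩ l, g(b, l)) ∩ l) ∩ c)) ∪ b ∩ g(l ∩ (l ∩ c) ∪ (j ∩ c) ∩ l ∪ ((c ∩ j ∩ l ∪ (c ∩ c ∩ l ∪ h(g(b, j), (c ∪ j) ∪ (c ∪ c)))) ∪ h(h(c, l), (c ∪ l) ∪ (b ∪ b))), g((l ∪ c) ∪ b ∪ b, l ∪ l) ∩ h((l ∩ l) ∩ (j ∩ l), g(b, l)) ∩ l ∩ g((b ∪ l) ∪ j ∪ b, j ∪ l) ∩ l ∩ c ∩ g(j, c)) ∩ c) ∪ (b ∪ j)
  Distribute:  b ∩ c ∩ g(b ∪ l, b) ∩ g(c ∩ c ∩ l ∪ c ∩ j ∩ l ∪ c ∩ j ∩ l ∪ c ∩ l ∩ l ∪ h(g(b, j), c ∪ c ∪ c ∪ j) ∪ h(h(c, l), b ∪ b ∪ c ∪ l), c ∩ g(b ∪ b ∪ c ∪ l, l ∪ l) ∩ g(b ∪ b ∪ j ∪ l, j ∪ l) ∩ g(j, c) ∩ h(j ∩ l ∩ l ∩ l, g(b, l)) ∩ l ∩ l) ∩ h(h(j, j), h(b, j)) ∩ h(h(l, c), j ∪ j ∪ l ∪ l) ∪ b ∩ c ∩ g(c ∩ c ∩ l ∪ c ∩ j ∩ l ∪ c ∩ j ∩ l ∪ c ∩ l ∩ l ∪ h(g(b, j), c ∪ c ∪ c ∪ j) ∪ h(h(c, l), b ∪ b ∪ c ∪ l), c ∩ g(b ∪ b ∪ c ∪ l, l ∪ l) ∩ g(b ∪ b ∪ j ∪ l, j ∪ l) ∩ g(j, c) ∩ h(j ∩ l ∩ l ∩ l, g(b, l)) ∩ l ∩ l) ∪ b ∪ j
  Order the arguments:  b ∪ b ∩ c ∩ g(b ∪ l, b) ∩ g(c ∩ c ∩ l ∪ c ∩ j ∩ l ∪ c ∩ j ∩ l ∪ c ∩ l ∩ l ∪ h(g(b, j), c ∪ c ∪ c ∪ j) ∪ h(h(c, l), b ∪ b ∪ c ∪ l), c ∩ g(b ∪ b ∪ c ∪ l, l ∪ l) ∩ g(b ∪ b ∪ j ∪ l, j ∪ l) ∩ g(j, c) ∩ h(j ∩ l ∩ l ∩ l, g(b, l)) ∩ l ∩ l) ∩ h(h(j, j), h(b, j)) ∩ h(h(l, c), j ∪ j ∪ l ∪ l) ∪ b ∩ c ∩ g(c ∩ c ∩ l ∪ c ∩ j ∩ l ∪ c ∩ j ∩ l ∪ c ∩ l ∩ l ∪ h(g(b, j), c ∪ c ∪ c ∪ j) ∪ h(h(c, l), b ∪ b ∪ c ∪ l), c ∩ g(b ∪ b ∪ c ∪ l, l ∪ l) ∩ g(b ∪ b ∪ j ∪ l, j ∪ l) ∩ g(j, c) ∩ h(j ∩ l ∩ l ∩ l, g(b, l)) ∩ l ∩ l) ∪ j
Right:  (b ∪ (j ∪ c ∩ g(l ∩ (j ∩ c) ∪ h(h(c, l), ((b ∪ c) ∪ b) ∪ l) ∪ h(g(b, j), c ∪ c ∪ j ∪ c) ∪ l ∩ c ∩ j ∪ c ∩ l ∩ l ∪ c ∩ c ∩ l, c ∩ g(j ∪ b ∪ l ∪ b, l ∪ j) ∩ g(j, c) ∩ l ∩ (h(j ∩ l ∩ l ∩ l, g(b, l)) ∩ g(c ∪ b ∪ (b ∪ l), l ∪ l)) ∩ l) ∩ g(l ∩ c ∩ c ∪ h(h(c, l), b ∪ c ∪ l ∪ b) ∪ l ∩ j ∩ c ∪ j ∩ (c ∩ l) ∪ h(g(b, j), (j ∪ c) ∪ (c ∪ c)) ∪ l ∩ (c ∩ l), g(c ∪ b ∪ b ∪ l, l ∪ l) ∩ g(l ∪ ((j ∪ b) ∪ b), l ∪ j) ∩ g(j, c) ∩ (h(l ∩ j ∩ l ∩ l, g(b, l)) ∩ (l ∩ c)) ∩ l) ∩ b)) ∪ (c ∩ b) ∩ ((h(h(j, j), h(b, j)) ∩ g(b ∪ l, b)) ∩ h(h(l, c), j ∪ ((j ∪ l) ∪ l)))
  Un-nest:  b ∪ j ∪ b ∩ c ∩ g(c ∩ c ∩ l ∪ c ∩ j ∩ l ∪ c ∩ j ∩ l ∪ c ∩ l ∩ l ∪ h(g(b, j), c ∪ c ∪ c ∪ j) ∪ h(h(c, l), b ∪ b ∪ c ∪ l), c ∩ g(b ∪ b ∪ c ∪ l, l ∪ l) ∩ g(b ∪ b ∪ j ∪ l, j ∪ l) ∩ g(j, c) ∩ h(j ∩ l ∩ l ∩ l, g(b, l)) ∩ l ∩ l) ∩ g(c ∩ c ∩ l ∪ c ∩ j ∩ l ∪ c ∩ j ∩ l ∪ c ∩ l ∩ l ∪ h(g(b, j), c ∪ c ∪ c ∪ j) ∪ h(h(c, l), b ∪ b ∪ c ∪ l), c ∩ g(b ∪ b ∪ c ∪ l, l ∪ l) ∩ g(b ∪ b ∪ j ∪ l, j ∪ l) ∩ g(j, c) ∩ h(j ∩ l ∩ l ∩ l, g(b, l)) ∩ l ∩ l) ∪ b ∩ c ∩ g(b ∪ l, b) ∩ h(h(j, j), h(b, j)) ∩ h(h(l, c), j ∪ j ∪ l ∪ l)
  Order the arguments:  b ∪ b ∩ c ∩ g(b ∪ l, b) ∩ h(h(j, j), h(b, j)) ∩ h(h(l, c), j ∪ j ∪ l ∪ l) ∪ b ∩ c ∩ g(c ∩ c ∩ l ∪ c ∩ j ∩ l ∪ c ∩ j ∩ l ∪ c ∩ l ∩ l ∪ h(g(b, j), c ∪ c ∪ c ∪ j) ∪ h(h(c, l), b ∪ b ∪ c ∪ l), c ∩ g(b ∪ b ∪ c ∪ l, l ∪ l) ∩ g(b ∪ b ∪ j ∪ l, j ∪ l) ∩ g(j, c) ∩ h(j ∩ l ∩ l ∩ l, g(b, l)) ∩ l ∩ l) ∩ g(c ∩ c ∩ l ∪ c ∩ j ∩ l ∪ c ∩ j ∩ l ∪ c ∩ l ∩ l ∪ h(g(b, j), c ∪ c ∪ c ∪ j) ∪ h(h(c, l), b ∪ b ∪ c ∪ l), c ∩ g(b ∪ b ∪ c ∪ l, l ∪ l) ∩ g(b ∪ b ∪ j ∪ l, j ∪ l) ∩ g(j, c) ∩ h(j ∩ l ∩ l ∩ l, g(b, l)) ∩ l ∩ l) ∪ j

Answer: no — b ∪ b ∩ c ∩ g(b ∪ l, b) ∩ g(c ∩ c ∩ l ∪ c ∩ j ∩ l ∪ c ∩ j ∩ l ∪ c ∩ l ∩ l ∪ h(g(b, j), c ∪ c ∪ c ∪ j) ∪ h(h(c, l), b ∪ b ∪ c ∪ l), c ∩ g(b ∪ b ∪ c ∪ l, l ∪ l) ∩ g(b ∪ b ∪ j ∪ l, j ∪ l) ∩ g(j, c) ∩ h(j ∩ l ∩ l ∩ l, g(b, l)) ∩ l ∩ l) ∩ h(h(j, j), h(b, j)) ∩ h(h(l, c), j ∪ j ∪ l ∪ l) ∪ b ∩ c ∩ g(c ∩ c ∩ l ∪ c ∩ j ∩ l ∪ c ∩ j ∩ l ∪ c ∩ l ∩ l ∪ h(g(b, j), c ∪ c ∪ c ∪ j) ∪ h(h(c, l), b ∪ b ∪ c ∪ l), c ∩ g(b ∪ b ∪ c ∪ l, l ∪ l) ∩ g(b ∪ b ∪ j ∪ l, j ∪ l) ∩ g(j, c) ∩ h(j ∩ l ∩ l ∩ l, g(b, l)) ∩ l ∩ l) ∪ j vs b ∪ b ∩ c ∩ g(b ∪ l, b) ∩ h(h(j, j), h(b, j)) ∩ h(h(l, c), j ∪ j ∪ l ∪ l) ∪ b ∩ c ∩ g(c ∩ c ∩ l ∪ c ∩ j ∩ l ∪ c ∩ j ∩ l ∪ c ∩ l ∩ l ∪ h(g(b, j), c ∪ c ∪ c ∪ j) ∪ h(h(c, l), b ∪ b ∪ c ∪ l), c ∩ g(b ∪ b ∪ c ∪ l, l ∪ l) ∩ g(b ∪ b ∪ j ∪ l, j ∪ l) ∩ g(j, c) ∩ h(j ∩ l ∩ l ∩ l, g(b, l)) ∩ l ∩ l) ∩ g(c ∩ c ∩ l ∪ c ∩ j ∩ l ∪ c ∩ j ∩ l ∪ c ∩ l ∩ l ∪ h(g(b, j), c ∪ c ∪ c ∪ j) ∪ h(h(c, l), b ∪ b ∪ c ∪ l), c ∩ g(b ∪ b ∪ c ∪ l, l ∪ l) ∩ g(b ∪ b ∪ j ∪ l, j ∪ l) ∩ g(j, c) ∩ h(j ∩ l ∩ l ∩ l, g(b, l)) ∩ l ∩ l) ∪ j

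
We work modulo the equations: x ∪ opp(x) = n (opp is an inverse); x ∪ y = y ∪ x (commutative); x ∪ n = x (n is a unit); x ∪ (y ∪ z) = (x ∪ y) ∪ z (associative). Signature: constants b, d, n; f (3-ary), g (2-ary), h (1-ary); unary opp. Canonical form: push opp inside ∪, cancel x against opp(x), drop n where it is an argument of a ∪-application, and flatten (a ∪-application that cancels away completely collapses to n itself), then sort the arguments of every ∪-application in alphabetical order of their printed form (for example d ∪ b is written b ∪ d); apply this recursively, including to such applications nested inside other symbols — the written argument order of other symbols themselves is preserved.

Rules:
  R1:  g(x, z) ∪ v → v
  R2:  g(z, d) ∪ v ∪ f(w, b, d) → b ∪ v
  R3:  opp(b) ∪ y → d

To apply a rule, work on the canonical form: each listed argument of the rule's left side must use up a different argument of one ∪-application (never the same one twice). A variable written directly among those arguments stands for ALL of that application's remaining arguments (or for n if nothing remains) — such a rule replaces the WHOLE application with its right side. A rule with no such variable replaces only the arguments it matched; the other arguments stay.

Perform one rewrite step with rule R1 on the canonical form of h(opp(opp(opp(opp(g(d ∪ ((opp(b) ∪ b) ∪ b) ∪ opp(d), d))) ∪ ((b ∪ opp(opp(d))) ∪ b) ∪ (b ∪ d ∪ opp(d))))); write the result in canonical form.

Answer: h(b ∪ b ∪ b ∪ d)

Derivation:
Canonical form:  h(b ∪ b ∪ b ∪ d ∪ g(b, d))
R1 matches:  uses g(b, d);  v := b ∪ b ∪ b ∪ d, x := b, z := d
Every leftover argument binds to the variable; the entire application is replaced.
Result:  h(b ∪ b ∪ b ∪ d)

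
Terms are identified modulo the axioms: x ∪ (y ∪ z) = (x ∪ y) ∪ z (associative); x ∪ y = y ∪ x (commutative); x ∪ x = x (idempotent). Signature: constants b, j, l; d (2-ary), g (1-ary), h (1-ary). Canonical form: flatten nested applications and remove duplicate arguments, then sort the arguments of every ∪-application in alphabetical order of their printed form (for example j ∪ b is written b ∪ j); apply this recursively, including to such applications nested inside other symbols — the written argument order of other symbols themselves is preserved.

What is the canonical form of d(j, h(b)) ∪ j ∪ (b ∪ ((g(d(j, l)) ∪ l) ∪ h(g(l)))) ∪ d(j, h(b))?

Answer: b ∪ d(j, h(b)) ∪ g(d(j, l)) ∪ h(g(l)) ∪ j ∪ l

Derivation:
Flatten:  d(j, h(b)) ∪ j ∪ b ∪ g(d(j, l)) ∪ l ∪ h(g(l)) ∪ d(j, h(b))
Drop duplicates:  drop duplicate d(j, h(b))
Sort arguments:  b ∪ d(j, h(b)) ∪ g(d(j, l)) ∪ h(g(l)) ∪ j ∪ l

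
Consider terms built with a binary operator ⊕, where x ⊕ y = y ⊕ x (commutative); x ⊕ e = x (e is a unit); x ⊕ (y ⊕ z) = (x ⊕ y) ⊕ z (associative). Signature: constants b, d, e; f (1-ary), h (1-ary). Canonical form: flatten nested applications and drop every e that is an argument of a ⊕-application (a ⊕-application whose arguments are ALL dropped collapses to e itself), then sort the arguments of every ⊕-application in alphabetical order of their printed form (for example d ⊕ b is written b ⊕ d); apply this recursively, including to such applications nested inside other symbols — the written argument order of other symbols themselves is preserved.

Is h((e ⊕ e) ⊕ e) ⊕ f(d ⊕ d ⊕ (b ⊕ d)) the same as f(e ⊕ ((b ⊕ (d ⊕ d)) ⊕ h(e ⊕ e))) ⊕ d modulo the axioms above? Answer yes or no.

Left:  h((e ⊕ e) ⊕ e) ⊕ f(d ⊕ d ⊕ (b ⊕ d))
  Simplify inside:  h((e ⊕ e) ⊕ e)  →  h(e)
  Canonicalize subterm:  f(d ⊕ d ⊕ (b ⊕ d))  →  f(b ⊕ d ⊕ d ⊕ d)
  Order the arguments:  f(b ⊕ d ⊕ d ⊕ d) ⊕ h(e)
Right:  f(e ⊕ ((b ⊕ (d ⊕ d)) ⊕ h(e ⊕ e))) ⊕ d
  Canonicalize subterm:  f(e ⊕ ((b ⊕ (d ⊕ d)) ⊕ h(e ⊕ e)))  →  f(b ⊕ d ⊕ d ⊕ h(e))
  Sort arguments:  d ⊕ f(b ⊕ d ⊕ d ⊕ h(e))

Answer: no — f(b ⊕ d ⊕ d ⊕ d) ⊕ h(e) vs d ⊕ f(b ⊕ d ⊕ d ⊕ h(e))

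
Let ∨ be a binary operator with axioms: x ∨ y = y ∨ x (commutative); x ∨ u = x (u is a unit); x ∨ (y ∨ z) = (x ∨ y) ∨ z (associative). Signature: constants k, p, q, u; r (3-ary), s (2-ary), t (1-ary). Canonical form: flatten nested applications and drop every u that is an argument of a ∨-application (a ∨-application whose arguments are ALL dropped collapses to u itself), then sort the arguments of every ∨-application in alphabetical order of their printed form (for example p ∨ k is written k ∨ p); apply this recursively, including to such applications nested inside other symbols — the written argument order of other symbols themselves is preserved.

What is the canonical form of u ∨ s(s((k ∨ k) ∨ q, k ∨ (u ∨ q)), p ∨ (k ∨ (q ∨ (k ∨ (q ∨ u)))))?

Inside:  s(s((k ∨ k) ∨ q, k ∨ (u ∨ q)), p ∨ (k ∨ (q ∨ (k ∨ (q ∨ u)))))  →  s(s(k ∨ k ∨ q, k ∨ q), k ∨ k ∨ p ∨ q ∨ q)
Units out:  drop u
Sort arguments:  s(s(k ∨ k ∨ q, k ∨ q), k ∨ k ∨ p ∨ q ∨ q)

Answer: s(s(k ∨ k ∨ q, k ∨ q), k ∨ k ∨ p ∨ q ∨ q)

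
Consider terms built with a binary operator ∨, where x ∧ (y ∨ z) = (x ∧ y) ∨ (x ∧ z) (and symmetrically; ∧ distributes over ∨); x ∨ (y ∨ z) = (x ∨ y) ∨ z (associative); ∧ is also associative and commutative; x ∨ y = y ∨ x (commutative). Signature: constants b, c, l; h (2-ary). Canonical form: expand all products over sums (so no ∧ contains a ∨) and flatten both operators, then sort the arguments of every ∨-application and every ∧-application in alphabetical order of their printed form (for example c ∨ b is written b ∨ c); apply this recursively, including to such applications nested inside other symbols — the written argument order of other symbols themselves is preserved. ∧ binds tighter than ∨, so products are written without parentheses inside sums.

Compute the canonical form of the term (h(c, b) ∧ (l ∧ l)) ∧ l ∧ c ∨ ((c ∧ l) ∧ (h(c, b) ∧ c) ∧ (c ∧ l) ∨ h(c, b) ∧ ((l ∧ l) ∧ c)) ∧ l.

Answer: c ∧ c ∧ c ∧ h(c, b) ∧ l ∧ l ∧ l ∨ c ∧ h(c, b) ∧ l ∧ l ∧ l ∨ c ∧ h(c, b) ∧ l ∧ l ∧ l

Derivation:
Expand products over sums:  c ∧ h(c, b) ∧ l ∧ l ∧ l ∨ c ∧ c ∧ c ∧ h(c, b) ∧ l ∧ l ∧ l ∨ c ∧ h(c, b) ∧ l ∧ l ∧ l
Sort:  c ∧ c ∧ c ∧ h(c, b) ∧ l ∧ l ∧ l ∨ c ∧ h(c, b) ∧ l ∧ l ∧ l ∨ c ∧ h(c, b) ∧ l ∧ l ∧ l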